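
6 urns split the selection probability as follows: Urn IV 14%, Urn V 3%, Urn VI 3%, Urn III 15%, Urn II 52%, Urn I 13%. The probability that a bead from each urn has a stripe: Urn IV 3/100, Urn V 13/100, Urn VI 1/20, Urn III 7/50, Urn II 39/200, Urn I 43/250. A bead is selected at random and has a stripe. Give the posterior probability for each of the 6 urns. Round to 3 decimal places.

By Bayes' rule, posterior ∝ prior × likelihood:
  Urn IV: 0.14 × 0.03 = 0.0042
  Urn V: 0.03 × 0.13 = 0.0039
  Urn VI: 0.03 × 0.05 = 0.0015
  Urn III: 0.15 × 0.14 = 0.021
  Urn II: 0.52 × 0.195 = 0.1014
  Urn I: 0.13 × 0.172 = 0.02236
Total = 0.15436.
P(Urn IV | striped) = 0.0042/0.15436 ≈ 0.027
P(Urn V | striped) = 0.0039/0.15436 ≈ 0.025
P(Urn VI | striped) = 0.0015/0.15436 ≈ 0.010
P(Urn III | striped) = 0.021/0.15436 ≈ 0.136
P(Urn II | striped) = 0.1014/0.15436 ≈ 0.657
P(Urn I | striped) = 0.02236/0.15436 ≈ 0.145

Urn IV 0.027, Urn V 0.025, Urn VI 0.010, Urn III 0.136, Urn II 0.657, Urn I 0.145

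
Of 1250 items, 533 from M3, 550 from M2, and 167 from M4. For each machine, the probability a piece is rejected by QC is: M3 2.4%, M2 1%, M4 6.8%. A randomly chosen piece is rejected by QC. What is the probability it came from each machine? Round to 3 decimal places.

M3 0.431, M2 0.186, M4 0.383

By Bayes' rule, posterior ∝ prior × likelihood:
  M3: 0.4264 × 0.024 = 0.0102336
  M2: 0.44 × 0.01 = 0.0044
  M4: 0.1336 × 0.068 = 0.0090848
Normalizing constant = 0.0237184.
P(M3 | rejected) = 0.0102336/0.0237184 ≈ 0.431
P(M2 | rejected) = 0.0044/0.0237184 ≈ 0.186
P(M4 | rejected) = 0.0090848/0.0237184 ≈ 0.383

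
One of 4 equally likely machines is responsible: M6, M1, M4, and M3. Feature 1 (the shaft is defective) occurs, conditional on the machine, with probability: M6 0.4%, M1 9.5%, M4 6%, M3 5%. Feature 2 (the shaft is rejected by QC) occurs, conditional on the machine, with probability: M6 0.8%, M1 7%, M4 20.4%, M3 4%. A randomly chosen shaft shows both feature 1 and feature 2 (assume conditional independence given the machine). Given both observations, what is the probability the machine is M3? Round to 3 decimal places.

With a uniform prior (1/4 each), posterior ∝ likelihood:
  M6: 0.004 × 0.008 = 0.000032
  M1: 0.095 × 0.07 = 0.00665
  M4: 0.06 × 0.204 = 0.01224
  M3: 0.05 × 0.04 = 0.002
Sum = 0.020922.
P(M3 | evidence) = 0.002 / 0.020922 ≈ 0.096.

0.096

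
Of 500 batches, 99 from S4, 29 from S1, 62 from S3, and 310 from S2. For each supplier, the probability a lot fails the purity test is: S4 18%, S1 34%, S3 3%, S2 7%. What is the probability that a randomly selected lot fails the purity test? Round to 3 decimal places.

0.102

Prior × likelihood for each hypothesis:
  S4: 0.198 × 0.18 = 0.03564
  S1: 0.058 × 0.34 = 0.01972
  S3: 0.124 × 0.03 = 0.00372
  S2: 0.62 × 0.07 = 0.0434
P(off-spec) = 0.03564 + 0.01972 + 0.00372 + 0.0434 = 0.10248 → 0.102.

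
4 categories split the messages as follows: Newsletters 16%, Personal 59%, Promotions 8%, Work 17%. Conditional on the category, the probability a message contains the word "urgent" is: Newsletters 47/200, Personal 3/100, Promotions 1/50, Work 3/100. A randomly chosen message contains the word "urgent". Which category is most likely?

Newsletters

Prior × likelihood for each hypothesis:
  Newsletters: 0.16 × 0.235 = 0.0376
  Personal: 0.59 × 0.03 = 0.0177
  Promotions: 0.08 × 0.02 = 0.0016
  Work: 0.17 × 0.03 = 0.0051
Total = 0.062.
Largest term belongs to Newsletters, so Newsletters is most probable.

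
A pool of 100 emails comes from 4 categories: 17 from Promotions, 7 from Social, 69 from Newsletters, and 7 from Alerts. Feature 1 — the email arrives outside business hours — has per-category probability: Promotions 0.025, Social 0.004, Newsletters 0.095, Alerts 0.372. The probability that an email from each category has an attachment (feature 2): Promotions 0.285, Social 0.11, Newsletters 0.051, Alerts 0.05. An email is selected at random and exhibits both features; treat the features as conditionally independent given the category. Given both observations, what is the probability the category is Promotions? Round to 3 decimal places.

Compute prior × likelihood for every hypothesis:
  Promotions: 0.17 × 0.025 × 0.285 = 0.00121125
  Social: 0.07 × 0.004 × 0.11 = 0.0000308
  Newsletters: 0.69 × 0.095 × 0.051 = 0.00334305
  Alerts: 0.07 × 0.372 × 0.05 = 0.001302
Total = 0.0058871.
P(Promotions | evidence) = 0.00121125 / 0.0058871 ≈ 0.206.

0.206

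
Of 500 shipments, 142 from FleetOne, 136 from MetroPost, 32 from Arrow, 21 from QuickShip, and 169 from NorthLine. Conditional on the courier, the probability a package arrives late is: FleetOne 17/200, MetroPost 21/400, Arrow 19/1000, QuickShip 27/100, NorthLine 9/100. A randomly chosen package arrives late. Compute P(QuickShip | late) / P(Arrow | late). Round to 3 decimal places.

By Bayes' rule, posterior ∝ prior × likelihood:
  FleetOne: 0.284 × 0.085 = 0.02414
  MetroPost: 0.272 × 0.0525 = 0.01428
  Arrow: 0.064 × 0.019 = 0.001216
  QuickShip: 0.042 × 0.27 = 0.01134
  NorthLine: 0.338 × 0.09 = 0.03042
Sum = 0.081396.
The ratio is 0.01134 / 0.001216 (the normalizer cancels) = 9.326.

9.326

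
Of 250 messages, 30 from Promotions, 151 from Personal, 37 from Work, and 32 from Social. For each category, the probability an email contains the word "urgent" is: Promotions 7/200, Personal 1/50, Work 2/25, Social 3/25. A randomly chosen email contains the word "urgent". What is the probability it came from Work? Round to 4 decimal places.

0.2723

Compute prior × likelihood for every hypothesis:
  Promotions: 0.12 × 0.035 = 0.0042
  Personal: 0.604 × 0.02 = 0.01208
  Work: 0.148 × 0.08 = 0.01184
  Social: 0.128 × 0.12 = 0.01536
Normalizing constant = 0.04348.
P(Work | evidence) = 0.01184 / 0.04348 ≈ 0.2723.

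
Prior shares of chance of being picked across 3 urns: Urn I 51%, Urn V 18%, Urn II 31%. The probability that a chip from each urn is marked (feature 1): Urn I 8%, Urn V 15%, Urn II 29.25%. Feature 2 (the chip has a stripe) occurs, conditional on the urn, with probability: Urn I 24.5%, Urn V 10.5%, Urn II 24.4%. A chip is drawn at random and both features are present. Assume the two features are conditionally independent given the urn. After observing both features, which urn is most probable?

Urn II

Unnormalized posteriors (prior × likelihood):
  Urn I: 0.51 × 0.08 × 0.245 = 0.009996
  Urn V: 0.18 × 0.15 × 0.105 = 0.002835
  Urn II: 0.31 × 0.2925 × 0.244 = 0.0221247
Total = 0.0349557.
Largest term belongs to Urn II, so Urn II is most probable.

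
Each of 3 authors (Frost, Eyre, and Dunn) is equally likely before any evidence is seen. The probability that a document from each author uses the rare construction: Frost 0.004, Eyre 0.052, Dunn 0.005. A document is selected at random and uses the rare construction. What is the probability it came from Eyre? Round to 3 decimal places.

0.852

With a uniform prior (1/3 each), posterior ∝ likelihood:
  Frost: 0.004
  Eyre: 0.052
  Dunn: 0.005
Sum = 0.061.
P(Eyre | evidence) = 0.052 / 0.061 ≈ 0.852.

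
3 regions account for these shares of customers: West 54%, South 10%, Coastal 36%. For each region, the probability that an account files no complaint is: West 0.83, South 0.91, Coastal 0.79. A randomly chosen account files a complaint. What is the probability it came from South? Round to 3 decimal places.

0.051

Taking complements, P(complaint | each) = West 0.17, South 0.09, Coastal 0.21.
Unnormalized posteriors (prior × likelihood):
  West: 0.54 × 0.17 = 0.0918
  South: 0.1 × 0.09 = 0.009
  Coastal: 0.36 × 0.21 = 0.0756
Total = 0.1764.
P(South | evidence) = 0.009 / 0.1764 ≈ 0.051.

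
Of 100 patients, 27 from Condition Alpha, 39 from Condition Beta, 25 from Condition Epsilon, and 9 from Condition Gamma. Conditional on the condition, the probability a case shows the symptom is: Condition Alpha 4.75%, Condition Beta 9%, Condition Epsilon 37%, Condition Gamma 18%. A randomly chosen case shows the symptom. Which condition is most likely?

Compute prior × likelihood for every hypothesis:
  Condition Alpha: 0.27 × 0.0475 = 0.012825
  Condition Beta: 0.39 × 0.09 = 0.0351
  Condition Epsilon: 0.25 × 0.37 = 0.0925
  Condition Gamma: 0.09 × 0.18 = 0.0162
Normalizing constant = 0.156625.
Largest term belongs to Condition Epsilon, so Condition Epsilon is most probable.

Condition Epsilon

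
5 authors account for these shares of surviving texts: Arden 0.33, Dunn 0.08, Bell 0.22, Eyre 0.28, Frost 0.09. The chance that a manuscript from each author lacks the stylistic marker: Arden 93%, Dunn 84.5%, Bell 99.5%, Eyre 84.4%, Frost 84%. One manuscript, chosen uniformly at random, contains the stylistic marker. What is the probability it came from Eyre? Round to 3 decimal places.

0.461

Taking complements, P(marker | each) = Arden 0.07, Dunn 0.155, Bell 0.005, Eyre 0.156, Frost 0.16.
Prior × likelihood for each hypothesis:
  Arden: 0.33 × 0.07 = 0.0231
  Dunn: 0.08 × 0.155 = 0.0124
  Bell: 0.22 × 0.005 = 0.0011
  Eyre: 0.28 × 0.156 = 0.04368
  Frost: 0.09 × 0.16 = 0.0144
Sum = 0.09468.
P(Eyre | evidence) = 0.04368 / 0.09468 ≈ 0.461.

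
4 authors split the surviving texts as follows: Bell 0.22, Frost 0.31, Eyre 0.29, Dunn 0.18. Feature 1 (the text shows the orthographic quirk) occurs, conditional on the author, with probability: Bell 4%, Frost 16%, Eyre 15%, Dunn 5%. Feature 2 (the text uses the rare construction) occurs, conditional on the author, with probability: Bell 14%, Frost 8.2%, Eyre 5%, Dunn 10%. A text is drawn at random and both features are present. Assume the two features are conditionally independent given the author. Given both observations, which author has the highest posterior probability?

Unnormalized posteriors (prior × likelihood):
  Bell: 0.22 × 0.04 × 0.14 = 0.001232
  Frost: 0.31 × 0.16 × 0.082 = 0.0040672
  Eyre: 0.29 × 0.15 × 0.05 = 0.002175
  Dunn: 0.18 × 0.05 × 0.1 = 0.0009
Normalizing constant = 0.0083742.
Largest term belongs to Frost, so Frost is most probable.

Frost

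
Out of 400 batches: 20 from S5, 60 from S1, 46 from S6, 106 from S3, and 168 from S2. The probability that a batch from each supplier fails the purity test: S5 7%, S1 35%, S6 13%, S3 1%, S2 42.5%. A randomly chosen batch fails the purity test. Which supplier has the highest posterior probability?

Unnormalized posteriors (prior × likelihood):
  S5: 0.05 × 0.07 = 0.0035
  S1: 0.15 × 0.35 = 0.0525
  S6: 0.115 × 0.13 = 0.01495
  S3: 0.265 × 0.01 = 0.00265
  S2: 0.42 × 0.425 = 0.1785
Total = 0.2521.
Largest term belongs to S2, so S2 is most probable.

S2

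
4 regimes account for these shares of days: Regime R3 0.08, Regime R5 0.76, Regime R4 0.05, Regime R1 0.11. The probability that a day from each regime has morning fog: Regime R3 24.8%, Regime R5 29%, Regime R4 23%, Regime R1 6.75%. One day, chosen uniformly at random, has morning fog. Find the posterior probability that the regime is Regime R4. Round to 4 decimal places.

Compute prior × likelihood for every hypothesis:
  Regime R3: 0.08 × 0.248 = 0.01984
  Regime R5: 0.76 × 0.29 = 0.2204
  Regime R4: 0.05 × 0.23 = 0.0115
  Regime R1: 0.11 × 0.0675 = 0.007425
Total = 0.259165.
P(Regime R4 | evidence) = 0.0115 / 0.259165 ≈ 0.0444.

0.0444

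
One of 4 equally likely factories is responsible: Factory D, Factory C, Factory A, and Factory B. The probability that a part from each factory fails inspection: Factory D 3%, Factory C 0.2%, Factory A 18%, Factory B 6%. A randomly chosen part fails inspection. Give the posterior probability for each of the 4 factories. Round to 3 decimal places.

Since the prior is uniform, the posterior is proportional to the likelihood:
  Factory D: 0.03
  Factory C: 0.002
  Factory A: 0.18
  Factory B: 0.06
Sum = 0.272.
P(Factory D | nonconforming) = 0.03/0.272 ≈ 0.110
P(Factory C | nonconforming) = 0.002/0.272 ≈ 0.007
P(Factory A | nonconforming) = 0.18/0.272 ≈ 0.662
P(Factory B | nonconforming) = 0.06/0.272 ≈ 0.221

Factory D 0.110, Factory C 0.007, Factory A 0.662, Factory B 0.221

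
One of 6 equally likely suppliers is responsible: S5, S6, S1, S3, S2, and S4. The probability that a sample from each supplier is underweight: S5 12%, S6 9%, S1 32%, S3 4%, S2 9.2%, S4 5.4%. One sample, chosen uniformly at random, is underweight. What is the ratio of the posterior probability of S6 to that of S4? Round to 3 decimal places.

With a uniform prior (1/6 each), posterior ∝ likelihood:
  S5: 0.12
  S6: 0.09
  S1: 0.32
  S3: 0.04
  S2: 0.092
  S4: 0.054
Normalizing constant = 0.716.
The ratio is 0.09 / 0.054 (the normalizer cancels) = 1.667.

1.667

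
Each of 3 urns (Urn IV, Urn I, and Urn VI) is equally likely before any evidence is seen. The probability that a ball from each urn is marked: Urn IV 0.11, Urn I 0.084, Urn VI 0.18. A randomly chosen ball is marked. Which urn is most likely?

Since the prior is uniform, the posterior is proportional to the likelihood:
  Urn IV: 0.11
  Urn I: 0.084
  Urn VI: 0.18
Normalizing constant = 0.374.
Largest term belongs to Urn VI, so Urn VI is most probable.

Urn VI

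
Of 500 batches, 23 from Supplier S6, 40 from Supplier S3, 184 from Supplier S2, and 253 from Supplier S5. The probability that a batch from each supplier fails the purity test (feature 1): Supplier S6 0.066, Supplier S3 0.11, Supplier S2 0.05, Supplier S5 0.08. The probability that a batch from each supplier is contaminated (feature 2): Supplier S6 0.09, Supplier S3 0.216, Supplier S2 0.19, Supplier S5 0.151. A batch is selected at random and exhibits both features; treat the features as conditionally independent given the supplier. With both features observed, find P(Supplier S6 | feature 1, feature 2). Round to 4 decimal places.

Compute prior × likelihood for every hypothesis:
  Supplier S6: 0.046 × 0.066 × 0.09 = 0.00027324
  Supplier S3: 0.08 × 0.11 × 0.216 = 0.0019008
  Supplier S2: 0.368 × 0.05 × 0.19 = 0.003496
  Supplier S5: 0.506 × 0.08 × 0.151 = 0.00611248
Normalizing constant = 0.01178252.
P(Supplier S6 | evidence) = 0.00027324 / 0.01178252 ≈ 0.0232.

0.0232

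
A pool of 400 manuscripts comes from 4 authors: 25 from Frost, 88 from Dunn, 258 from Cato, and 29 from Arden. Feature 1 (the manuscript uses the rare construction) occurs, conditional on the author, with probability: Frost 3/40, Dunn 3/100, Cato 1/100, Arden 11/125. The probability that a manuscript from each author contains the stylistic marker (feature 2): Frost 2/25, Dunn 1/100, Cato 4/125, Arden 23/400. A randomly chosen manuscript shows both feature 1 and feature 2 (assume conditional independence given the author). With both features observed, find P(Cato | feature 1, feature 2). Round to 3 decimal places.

0.204

Unnormalized posteriors (prior × likelihood):
  Frost: 0.0625 × 0.075 × 0.08 = 0.000375
  Dunn: 0.22 × 0.03 × 0.01 = 0.000066
  Cato: 0.645 × 0.01 × 0.032 = 0.0002064
  Arden: 0.0725 × 0.088 × 0.0575 = 0.00036685
Total = 0.00101425.
P(Cato | evidence) = 0.0002064 / 0.00101425 ≈ 0.204.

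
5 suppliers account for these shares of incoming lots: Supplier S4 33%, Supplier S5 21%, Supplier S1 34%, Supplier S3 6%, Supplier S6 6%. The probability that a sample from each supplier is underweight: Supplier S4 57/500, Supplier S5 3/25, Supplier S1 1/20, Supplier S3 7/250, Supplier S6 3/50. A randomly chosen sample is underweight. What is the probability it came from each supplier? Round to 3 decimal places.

Supplier S4 0.442, Supplier S5 0.296, Supplier S1 0.200, Supplier S3 0.020, Supplier S6 0.042

Prior × likelihood for each hypothesis:
  Supplier S4: 0.33 × 0.114 = 0.03762
  Supplier S5: 0.21 × 0.12 = 0.0252
  Supplier S1: 0.34 × 0.05 = 0.017
  Supplier S3: 0.06 × 0.028 = 0.00168
  Supplier S6: 0.06 × 0.06 = 0.0036
Sum = 0.0851.
P(Supplier S4 | underweight) = 0.03762/0.0851 ≈ 0.442
P(Supplier S5 | underweight) = 0.0252/0.0851 ≈ 0.296
P(Supplier S1 | underweight) = 0.017/0.0851 ≈ 0.200
P(Supplier S3 | underweight) = 0.00168/0.0851 ≈ 0.020
P(Supplier S6 | underweight) = 0.0036/0.0851 ≈ 0.042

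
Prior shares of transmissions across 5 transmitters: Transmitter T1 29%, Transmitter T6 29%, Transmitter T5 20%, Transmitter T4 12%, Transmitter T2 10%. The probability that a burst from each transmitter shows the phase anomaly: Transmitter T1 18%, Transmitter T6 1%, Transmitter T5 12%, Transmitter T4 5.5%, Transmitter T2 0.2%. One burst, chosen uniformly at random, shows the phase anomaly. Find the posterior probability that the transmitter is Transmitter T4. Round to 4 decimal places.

0.0768

Unnormalized posteriors (prior × likelihood):
  Transmitter T1: 0.29 × 0.18 = 0.0522
  Transmitter T6: 0.29 × 0.01 = 0.0029
  Transmitter T5: 0.2 × 0.12 = 0.024
  Transmitter T4: 0.12 × 0.055 = 0.0066
  Transmitter T2: 0.1 × 0.002 = 0.0002
Total = 0.0859.
P(Transmitter T4 | evidence) = 0.0066 / 0.0859 ≈ 0.0768.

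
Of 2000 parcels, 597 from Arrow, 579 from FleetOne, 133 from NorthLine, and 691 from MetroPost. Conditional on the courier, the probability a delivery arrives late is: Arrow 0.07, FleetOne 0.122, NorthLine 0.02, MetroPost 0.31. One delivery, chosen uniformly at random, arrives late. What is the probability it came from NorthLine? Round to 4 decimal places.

0.0081

Unnormalized posteriors (prior × likelihood):
  Arrow: 0.2985 × 0.07 = 0.020895
  FleetOne: 0.2895 × 0.122 = 0.035319
  NorthLine: 0.0665 × 0.02 = 0.00133
  MetroPost: 0.3455 × 0.31 = 0.107105
Total = 0.164649.
P(NorthLine | evidence) = 0.00133 / 0.164649 ≈ 0.0081.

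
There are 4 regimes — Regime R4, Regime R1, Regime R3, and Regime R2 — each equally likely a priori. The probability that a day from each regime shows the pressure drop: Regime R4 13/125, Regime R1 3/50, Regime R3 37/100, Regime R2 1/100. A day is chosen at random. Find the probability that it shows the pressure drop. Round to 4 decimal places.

0.1360

Since the prior is uniform, the posterior is proportional to the likelihood:
  Regime R4: 0.104
  Regime R1: 0.06
  Regime R3: 0.37
  Regime R2: 0.01
P(drop) = (1/4) × (0.104 + 0.06 + 0.37 + 0.01) = 0.544/4 ≈ 0.1360.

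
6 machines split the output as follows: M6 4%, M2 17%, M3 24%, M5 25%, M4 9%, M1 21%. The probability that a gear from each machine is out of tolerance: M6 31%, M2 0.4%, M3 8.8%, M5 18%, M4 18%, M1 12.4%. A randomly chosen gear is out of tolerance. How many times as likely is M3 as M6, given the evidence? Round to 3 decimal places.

1.703

By Bayes' rule, posterior ∝ prior × likelihood:
  M6: 0.04 × 0.31 = 0.0124
  M2: 0.17 × 0.004 = 0.00068
  M3: 0.24 × 0.088 = 0.02112
  M5: 0.25 × 0.18 = 0.045
  M4: 0.09 × 0.18 = 0.0162
  M1: 0.21 × 0.124 = 0.02604
Normalizing constant = 0.12144.
The ratio is 0.02112 / 0.0124 (the normalizer cancels) = 1.703.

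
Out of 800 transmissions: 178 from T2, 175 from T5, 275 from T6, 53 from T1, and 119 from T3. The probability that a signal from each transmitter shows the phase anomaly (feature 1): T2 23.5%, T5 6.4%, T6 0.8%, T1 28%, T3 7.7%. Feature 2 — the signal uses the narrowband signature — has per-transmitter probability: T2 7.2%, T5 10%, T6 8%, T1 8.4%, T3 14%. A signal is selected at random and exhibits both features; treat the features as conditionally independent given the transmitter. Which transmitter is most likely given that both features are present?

Unnormalized posteriors (prior × likelihood):
  T2: 0.2225 × 0.235 × 0.072 = 0.0037647
  T5: 0.21875 × 0.064 × 0.1 = 0.0014
  T6: 0.34375 × 0.008 × 0.08 = 0.00022
  T1: 0.06625 × 0.28 × 0.084 = 0.0015582
  T3: 0.14875 × 0.077 × 0.14 = 0.001603525
Normalizing constant = 0.008546425.
Largest term belongs to T2, so T2 is most probable.

T2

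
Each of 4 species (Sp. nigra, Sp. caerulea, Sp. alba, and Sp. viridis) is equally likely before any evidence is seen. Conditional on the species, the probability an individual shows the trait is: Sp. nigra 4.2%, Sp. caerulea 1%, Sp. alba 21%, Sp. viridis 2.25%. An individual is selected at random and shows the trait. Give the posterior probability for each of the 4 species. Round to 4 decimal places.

Since the prior is uniform, the posterior is proportional to the likelihood:
  Sp. nigra: 0.042
  Sp. caerulea: 0.01
  Sp. alba: 0.21
  Sp. viridis: 0.0225
Normalizing constant = 0.2845.
P(Sp. nigra | trait) = 0.042/0.2845 ≈ 0.1476
P(Sp. caerulea | trait) = 0.01/0.2845 ≈ 0.0351
P(Sp. alba | trait) = 0.21/0.2845 ≈ 0.7381
P(Sp. viridis | trait) = 0.0225/0.2845 ≈ 0.0791

Sp. nigra 0.1476, Sp. caerulea 0.0351, Sp. alba 0.7381, Sp. viridis 0.0791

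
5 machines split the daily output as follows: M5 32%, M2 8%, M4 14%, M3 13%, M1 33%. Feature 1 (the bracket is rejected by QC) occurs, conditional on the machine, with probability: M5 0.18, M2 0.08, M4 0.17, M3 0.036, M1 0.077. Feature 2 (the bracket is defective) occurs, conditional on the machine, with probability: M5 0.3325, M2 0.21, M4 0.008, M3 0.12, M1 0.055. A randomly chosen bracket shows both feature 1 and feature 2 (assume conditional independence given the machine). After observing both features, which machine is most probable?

M5

By Bayes' rule, posterior ∝ prior × likelihood:
  M5: 0.32 × 0.18 × 0.3325 = 0.019152
  M2: 0.08 × 0.08 × 0.21 = 0.001344
  M4: 0.14 × 0.17 × 0.008 = 0.0001904
  M3: 0.13 × 0.036 × 0.12 = 0.0005616
  M1: 0.33 × 0.077 × 0.055 = 0.00139755
Total = 0.02264555.
Largest term belongs to M5, so M5 is most probable.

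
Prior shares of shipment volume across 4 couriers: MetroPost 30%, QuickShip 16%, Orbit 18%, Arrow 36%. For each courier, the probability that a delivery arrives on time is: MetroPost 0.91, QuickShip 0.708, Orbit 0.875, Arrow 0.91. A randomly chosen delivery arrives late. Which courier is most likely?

QuickShip

Taking complements, P(late | each) = MetroPost 0.09, QuickShip 0.292, Orbit 0.125, Arrow 0.09.
Unnormalized posteriors (prior × likelihood):
  MetroPost: 0.3 × 0.09 = 0.027
  QuickShip: 0.16 × 0.292 = 0.04672
  Orbit: 0.18 × 0.125 = 0.0225
  Arrow: 0.36 × 0.09 = 0.0324
Sum = 0.12862.
Largest term belongs to QuickShip, so QuickShip is most probable.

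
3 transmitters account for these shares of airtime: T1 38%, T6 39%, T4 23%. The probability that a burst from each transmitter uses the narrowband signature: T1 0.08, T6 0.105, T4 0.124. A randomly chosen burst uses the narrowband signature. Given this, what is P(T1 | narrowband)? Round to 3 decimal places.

0.304

Compute prior × likelihood for every hypothesis:
  T1: 0.38 × 0.08 = 0.0304
  T6: 0.39 × 0.105 = 0.04095
  T4: 0.23 × 0.124 = 0.02852
Sum = 0.09987.
P(T1 | evidence) = 0.0304 / 0.09987 ≈ 0.304.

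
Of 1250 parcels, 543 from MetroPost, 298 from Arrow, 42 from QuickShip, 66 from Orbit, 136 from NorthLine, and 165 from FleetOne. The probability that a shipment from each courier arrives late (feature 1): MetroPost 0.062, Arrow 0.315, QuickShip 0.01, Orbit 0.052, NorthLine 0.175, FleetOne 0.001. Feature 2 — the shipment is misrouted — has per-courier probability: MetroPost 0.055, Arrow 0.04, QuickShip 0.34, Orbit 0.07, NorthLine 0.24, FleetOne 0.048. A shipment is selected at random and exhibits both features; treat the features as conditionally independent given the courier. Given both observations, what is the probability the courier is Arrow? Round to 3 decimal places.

0.321

Compute prior × likelihood for every hypothesis:
  MetroPost: 0.4344 × 0.062 × 0.055 = 0.001481304
  Arrow: 0.2384 × 0.315 × 0.04 = 0.00300384
  QuickShip: 0.0336 × 0.01 × 0.34 = 0.00011424
  Orbit: 0.0528 × 0.052 × 0.07 = 0.000192192
  NorthLine: 0.1088 × 0.175 × 0.24 = 0.0045696
  FleetOne: 0.132 × 0.001 × 0.048 = 0.000006336
Sum = 0.009367512.
P(Arrow | evidence) = 0.00300384 / 0.009367512 ≈ 0.321.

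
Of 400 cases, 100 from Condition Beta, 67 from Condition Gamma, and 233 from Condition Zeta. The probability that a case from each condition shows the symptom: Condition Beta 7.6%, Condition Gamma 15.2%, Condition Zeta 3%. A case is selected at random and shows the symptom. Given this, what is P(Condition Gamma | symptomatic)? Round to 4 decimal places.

0.4111

Prior × likelihood for each hypothesis:
  Condition Beta: 0.25 × 0.076 = 0.019
  Condition Gamma: 0.1675 × 0.152 = 0.02546
  Condition Zeta: 0.5825 × 0.03 = 0.017475
Sum = 0.061935.
P(Condition Gamma | evidence) = 0.02546 / 0.061935 ≈ 0.4111.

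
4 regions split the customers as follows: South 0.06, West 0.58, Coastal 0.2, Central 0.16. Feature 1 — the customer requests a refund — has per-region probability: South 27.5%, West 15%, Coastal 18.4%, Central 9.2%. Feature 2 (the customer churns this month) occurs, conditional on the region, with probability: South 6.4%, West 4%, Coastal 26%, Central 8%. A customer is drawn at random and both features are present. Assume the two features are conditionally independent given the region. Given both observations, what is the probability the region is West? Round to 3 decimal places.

0.228

Compute prior × likelihood for every hypothesis:
  South: 0.06 × 0.275 × 0.064 = 0.001056
  West: 0.58 × 0.15 × 0.04 = 0.00348
  Coastal: 0.2 × 0.184 × 0.26 = 0.009568
  Central: 0.16 × 0.092 × 0.08 = 0.0011776
Total = 0.0152816.
P(West | evidence) = 0.00348 / 0.0152816 ≈ 0.228.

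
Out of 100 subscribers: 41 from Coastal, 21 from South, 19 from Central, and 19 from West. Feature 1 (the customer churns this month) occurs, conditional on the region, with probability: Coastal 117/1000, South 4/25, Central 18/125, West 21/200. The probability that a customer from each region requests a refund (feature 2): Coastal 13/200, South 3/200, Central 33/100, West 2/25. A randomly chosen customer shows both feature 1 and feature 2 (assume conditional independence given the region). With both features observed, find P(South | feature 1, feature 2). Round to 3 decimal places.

Unnormalized posteriors (prior × likelihood):
  Coastal: 0.41 × 0.117 × 0.065 = 0.00311805
  South: 0.21 × 0.16 × 0.015 = 0.000504
  Central: 0.19 × 0.144 × 0.33 = 0.0090288
  West: 0.19 × 0.105 × 0.08 = 0.001596
Normalizing constant = 0.01424685.
P(South | evidence) = 0.000504 / 0.01424685 ≈ 0.035.

0.035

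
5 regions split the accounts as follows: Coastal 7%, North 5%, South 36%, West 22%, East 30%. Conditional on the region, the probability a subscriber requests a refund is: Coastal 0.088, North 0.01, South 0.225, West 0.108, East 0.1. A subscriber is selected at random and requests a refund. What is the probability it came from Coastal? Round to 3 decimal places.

0.044

By Bayes' rule, posterior ∝ prior × likelihood:
  Coastal: 0.07 × 0.088 = 0.00616
  North: 0.05 × 0.01 = 0.0005
  South: 0.36 × 0.225 = 0.081
  West: 0.22 × 0.108 = 0.02376
  East: 0.3 × 0.1 = 0.03
Normalizing constant = 0.14142.
P(Coastal | evidence) = 0.00616 / 0.14142 ≈ 0.044.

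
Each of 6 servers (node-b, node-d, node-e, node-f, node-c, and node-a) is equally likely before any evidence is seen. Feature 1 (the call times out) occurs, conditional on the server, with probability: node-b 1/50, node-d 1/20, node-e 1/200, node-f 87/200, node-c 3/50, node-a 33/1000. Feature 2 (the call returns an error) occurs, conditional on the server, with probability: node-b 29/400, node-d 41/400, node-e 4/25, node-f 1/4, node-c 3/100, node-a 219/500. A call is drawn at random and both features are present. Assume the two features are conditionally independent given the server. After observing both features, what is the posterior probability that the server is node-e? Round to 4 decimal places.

Since the prior is uniform, the posterior is proportional to the likelihood:
  node-b: 0.02 × 0.0725 = 0.00145
  node-d: 0.05 × 0.1025 = 0.005125
  node-e: 0.005 × 0.16 = 0.0008
  node-f: 0.435 × 0.25 = 0.10875
  node-c: 0.06 × 0.03 = 0.0018
  node-a: 0.033 × 0.438 = 0.014454
Normalizing constant = 0.132379.
P(node-e | evidence) = 0.0008 / 0.132379 ≈ 0.0060.

0.0060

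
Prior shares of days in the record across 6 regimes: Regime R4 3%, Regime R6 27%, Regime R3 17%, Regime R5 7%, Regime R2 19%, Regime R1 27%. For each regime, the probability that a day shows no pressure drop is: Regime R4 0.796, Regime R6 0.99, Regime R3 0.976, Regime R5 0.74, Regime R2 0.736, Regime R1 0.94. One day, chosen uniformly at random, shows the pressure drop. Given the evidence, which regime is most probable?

Regime R2

Taking complements, P(drop | each) = Regime R4 0.204, Regime R6 0.01, Regime R3 0.024, Regime R5 0.26, Regime R2 0.264, Regime R1 0.06.
By Bayes' rule, posterior ∝ prior × likelihood:
  Regime R4: 0.03 × 0.204 = 0.00612
  Regime R6: 0.27 × 0.01 = 0.0027
  Regime R3: 0.17 × 0.024 = 0.00408
  Regime R5: 0.07 × 0.26 = 0.0182
  Regime R2: 0.19 × 0.264 = 0.05016
  Regime R1: 0.27 × 0.06 = 0.0162
Normalizing constant = 0.09746.
Largest term belongs to Regime R2, so Regime R2 is most probable.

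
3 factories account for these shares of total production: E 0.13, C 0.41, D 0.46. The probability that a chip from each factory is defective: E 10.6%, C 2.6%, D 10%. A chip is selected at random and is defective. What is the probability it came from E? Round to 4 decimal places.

Compute prior × likelihood for every hypothesis:
  E: 0.13 × 0.106 = 0.01378
  C: 0.41 × 0.026 = 0.01066
  D: 0.46 × 0.1 = 0.046
Normalizing constant = 0.07044.
P(E | evidence) = 0.01378 / 0.07044 ≈ 0.1956.

0.1956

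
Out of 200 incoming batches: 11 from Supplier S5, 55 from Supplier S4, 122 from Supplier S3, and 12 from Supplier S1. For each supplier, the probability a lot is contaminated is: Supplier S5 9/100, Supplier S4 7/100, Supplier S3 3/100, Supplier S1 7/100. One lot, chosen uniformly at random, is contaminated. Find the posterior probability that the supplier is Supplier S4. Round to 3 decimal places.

By Bayes' rule, posterior ∝ prior × likelihood:
  Supplier S5: 0.055 × 0.09 = 0.00495
  Supplier S4: 0.275 × 0.07 = 0.01925
  Supplier S3: 0.61 × 0.03 = 0.0183
  Supplier S1: 0.06 × 0.07 = 0.0042
Sum = 0.0467.
P(Supplier S4 | evidence) = 0.01925 / 0.0467 ≈ 0.412.

0.412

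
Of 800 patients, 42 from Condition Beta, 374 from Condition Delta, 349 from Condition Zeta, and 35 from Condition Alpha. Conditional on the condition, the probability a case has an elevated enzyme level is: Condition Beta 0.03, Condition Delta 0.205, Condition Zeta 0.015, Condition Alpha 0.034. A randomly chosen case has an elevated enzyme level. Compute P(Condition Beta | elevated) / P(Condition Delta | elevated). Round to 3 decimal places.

Unnormalized posteriors (prior × likelihood):
  Condition Beta: 0.0525 × 0.03 = 0.001575
  Condition Delta: 0.4675 × 0.205 = 0.0958375
  Condition Zeta: 0.43625 × 0.015 = 0.00654375
  Condition Alpha: 0.04375 × 0.034 = 0.0014875
Sum = 0.10544375.
The ratio is 0.001575 / 0.0958375 (the normalizer cancels) = 0.016.

0.016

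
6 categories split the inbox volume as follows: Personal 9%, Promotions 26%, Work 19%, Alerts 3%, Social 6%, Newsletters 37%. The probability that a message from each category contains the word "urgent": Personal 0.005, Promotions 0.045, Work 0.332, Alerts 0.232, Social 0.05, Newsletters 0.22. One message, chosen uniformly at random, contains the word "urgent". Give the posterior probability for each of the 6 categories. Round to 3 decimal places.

Personal 0.003, Promotions 0.070, Work 0.379, Alerts 0.042, Social 0.018, Newsletters 0.489

By Bayes' rule, posterior ∝ prior × likelihood:
  Personal: 0.09 × 0.005 = 0.00045
  Promotions: 0.26 × 0.045 = 0.0117
  Work: 0.19 × 0.332 = 0.06308
  Alerts: 0.03 × 0.232 = 0.00696
  Social: 0.06 × 0.05 = 0.003
  Newsletters: 0.37 × 0.22 = 0.0814
Normalizing constant = 0.16659.
P(Personal | urgent-flag) = 0.00045/0.16659 ≈ 0.003
P(Promotions | urgent-flag) = 0.0117/0.16659 ≈ 0.070
P(Work | urgent-flag) = 0.06308/0.16659 ≈ 0.379
P(Alerts | urgent-flag) = 0.00696/0.16659 ≈ 0.042
P(Social | urgent-flag) = 0.003/0.16659 ≈ 0.018
P(Newsletters | urgent-flag) = 0.0814/0.16659 ≈ 0.489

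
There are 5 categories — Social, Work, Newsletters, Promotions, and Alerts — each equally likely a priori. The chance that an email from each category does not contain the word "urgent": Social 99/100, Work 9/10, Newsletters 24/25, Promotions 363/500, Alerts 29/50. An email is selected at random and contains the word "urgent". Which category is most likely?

Alerts

Taking complements, P(urgent-flag | each) = Social 0.01, Work 0.1, Newsletters 0.04, Promotions 0.274, Alerts 0.42.
Since the prior is uniform, the posterior is proportional to the likelihood:
  Social: 0.01
  Work: 0.1
  Newsletters: 0.04
  Promotions: 0.274
  Alerts: 0.42
Sum = 0.844.
Largest term belongs to Alerts, so Alerts is most probable.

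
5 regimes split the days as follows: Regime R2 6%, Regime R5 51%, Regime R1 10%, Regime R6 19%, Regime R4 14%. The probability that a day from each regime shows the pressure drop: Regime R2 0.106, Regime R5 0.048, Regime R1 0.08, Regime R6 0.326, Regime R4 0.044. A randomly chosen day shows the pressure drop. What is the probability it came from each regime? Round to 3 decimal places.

Regime R2 0.059, Regime R5 0.229, Regime R1 0.075, Regime R6 0.579, Regime R4 0.058

Compute prior × likelihood for every hypothesis:
  Regime R2: 0.06 × 0.106 = 0.00636
  Regime R5: 0.51 × 0.048 = 0.02448
  Regime R1: 0.1 × 0.08 = 0.008
  Regime R6: 0.19 × 0.326 = 0.06194
  Regime R4: 0.14 × 0.044 = 0.00616
Total = 0.10694.
P(Regime R2 | drop) = 0.00636/0.10694 ≈ 0.059
P(Regime R5 | drop) = 0.02448/0.10694 ≈ 0.229
P(Regime R1 | drop) = 0.008/0.10694 ≈ 0.075
P(Regime R6 | drop) = 0.06194/0.10694 ≈ 0.579
P(Regime R4 | drop) = 0.00616/0.10694 ≈ 0.058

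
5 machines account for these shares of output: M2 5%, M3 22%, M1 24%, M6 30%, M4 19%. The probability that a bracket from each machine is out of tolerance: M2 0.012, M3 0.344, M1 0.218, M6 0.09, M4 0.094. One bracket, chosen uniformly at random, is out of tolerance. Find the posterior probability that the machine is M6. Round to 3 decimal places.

Prior × likelihood for each hypothesis:
  M2: 0.05 × 0.012 = 0.0006
  M3: 0.22 × 0.344 = 0.07568
  M1: 0.24 × 0.218 = 0.05232
  M6: 0.3 × 0.09 = 0.027
  M4: 0.19 × 0.094 = 0.01786
Sum = 0.17346.
P(M6 | evidence) = 0.027 / 0.17346 ≈ 0.156.

0.156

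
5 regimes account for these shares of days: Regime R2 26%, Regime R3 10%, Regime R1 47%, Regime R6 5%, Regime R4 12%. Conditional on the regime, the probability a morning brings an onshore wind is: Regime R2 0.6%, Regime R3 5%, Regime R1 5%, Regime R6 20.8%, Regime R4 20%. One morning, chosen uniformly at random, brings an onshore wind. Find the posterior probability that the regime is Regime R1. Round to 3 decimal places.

0.365

By Bayes' rule, posterior ∝ prior × likelihood:
  Regime R2: 0.26 × 0.006 = 0.00156
  Regime R3: 0.1 × 0.05 = 0.005
  Regime R1: 0.47 × 0.05 = 0.0235
  Regime R6: 0.05 × 0.208 = 0.0104
  Regime R4: 0.12 × 0.2 = 0.024
Sum = 0.06446.
P(Regime R1 | evidence) = 0.0235 / 0.06446 ≈ 0.365.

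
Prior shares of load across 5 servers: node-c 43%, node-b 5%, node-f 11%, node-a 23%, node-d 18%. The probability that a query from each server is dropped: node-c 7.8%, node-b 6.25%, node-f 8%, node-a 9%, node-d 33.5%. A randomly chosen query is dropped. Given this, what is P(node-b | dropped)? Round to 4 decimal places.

0.0247

Unnormalized posteriors (prior × likelihood):
  node-c: 0.43 × 0.078 = 0.03354
  node-b: 0.05 × 0.0625 = 0.003125
  node-f: 0.11 × 0.08 = 0.0088
  node-a: 0.23 × 0.09 = 0.0207
  node-d: 0.18 × 0.335 = 0.0603
Normalizing constant = 0.126465.
P(node-b | evidence) = 0.003125 / 0.126465 ≈ 0.0247.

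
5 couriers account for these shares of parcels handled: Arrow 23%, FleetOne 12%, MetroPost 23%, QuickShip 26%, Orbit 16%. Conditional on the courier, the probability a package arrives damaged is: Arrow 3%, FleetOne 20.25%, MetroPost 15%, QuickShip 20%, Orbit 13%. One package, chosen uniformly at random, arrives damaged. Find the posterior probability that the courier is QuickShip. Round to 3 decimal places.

Prior × likelihood for each hypothesis:
  Arrow: 0.23 × 0.03 = 0.0069
  FleetOne: 0.12 × 0.2025 = 0.0243
  MetroPost: 0.23 × 0.15 = 0.0345
  QuickShip: 0.26 × 0.2 = 0.052
  Orbit: 0.16 × 0.13 = 0.0208
Normalizing constant = 0.1385.
P(QuickShip | evidence) = 0.052 / 0.1385 ≈ 0.375.

0.375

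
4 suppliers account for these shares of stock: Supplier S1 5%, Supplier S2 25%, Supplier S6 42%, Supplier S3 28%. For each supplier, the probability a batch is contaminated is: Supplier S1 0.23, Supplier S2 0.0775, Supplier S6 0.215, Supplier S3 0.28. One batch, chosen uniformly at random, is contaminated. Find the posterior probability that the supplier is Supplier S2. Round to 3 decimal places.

By Bayes' rule, posterior ∝ prior × likelihood:
  Supplier S1: 0.05 × 0.23 = 0.0115
  Supplier S2: 0.25 × 0.0775 = 0.019375
  Supplier S6: 0.42 × 0.215 = 0.0903
  Supplier S3: 0.28 × 0.28 = 0.0784
Sum = 0.199575.
P(Supplier S2 | evidence) = 0.019375 / 0.199575 ≈ 0.097.

0.097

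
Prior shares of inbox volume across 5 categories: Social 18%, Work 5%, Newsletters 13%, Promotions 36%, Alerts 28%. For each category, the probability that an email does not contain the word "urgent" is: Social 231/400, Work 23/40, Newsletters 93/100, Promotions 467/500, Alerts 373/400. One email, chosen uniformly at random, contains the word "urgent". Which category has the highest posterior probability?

Social

Taking complements, P(urgent-flag | each) = Social 0.4225, Work 0.425, Newsletters 0.07, Promotions 0.066, Alerts 0.0675.
Prior × likelihood for each hypothesis:
  Social: 0.18 × 0.4225 = 0.07605
  Work: 0.05 × 0.425 = 0.02125
  Newsletters: 0.13 × 0.07 = 0.0091
  Promotions: 0.36 × 0.066 = 0.02376
  Alerts: 0.28 × 0.0675 = 0.0189
Sum = 0.14906.
Largest term belongs to Social, so Social is most probable.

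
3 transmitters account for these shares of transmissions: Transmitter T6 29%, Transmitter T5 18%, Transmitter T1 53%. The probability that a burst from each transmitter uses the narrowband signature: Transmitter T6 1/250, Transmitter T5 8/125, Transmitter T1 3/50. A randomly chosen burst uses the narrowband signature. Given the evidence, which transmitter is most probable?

Transmitter T1

Unnormalized posteriors (prior × likelihood):
  Transmitter T6: 0.29 × 0.004 = 0.00116
  Transmitter T5: 0.18 × 0.064 = 0.01152
  Transmitter T1: 0.53 × 0.06 = 0.0318
Sum = 0.04448.
Largest term belongs to Transmitter T1, so Transmitter T1 is most probable.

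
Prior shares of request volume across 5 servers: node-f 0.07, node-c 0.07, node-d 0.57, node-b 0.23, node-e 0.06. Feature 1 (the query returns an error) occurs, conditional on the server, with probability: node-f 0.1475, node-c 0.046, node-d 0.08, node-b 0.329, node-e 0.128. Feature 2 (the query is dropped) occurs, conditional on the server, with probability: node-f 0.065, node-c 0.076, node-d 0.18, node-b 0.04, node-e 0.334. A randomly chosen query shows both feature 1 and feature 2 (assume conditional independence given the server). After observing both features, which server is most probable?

node-d

By Bayes' rule, posterior ∝ prior × likelihood:
  node-f: 0.07 × 0.1475 × 0.065 = 0.000671125
  node-c: 0.07 × 0.046 × 0.076 = 0.00024472
  node-d: 0.57 × 0.08 × 0.18 = 0.008208
  node-b: 0.23 × 0.329 × 0.04 = 0.0030268
  node-e: 0.06 × 0.128 × 0.334 = 0.00256512
Normalizing constant = 0.014715765.
Largest term belongs to node-d, so node-d is most probable.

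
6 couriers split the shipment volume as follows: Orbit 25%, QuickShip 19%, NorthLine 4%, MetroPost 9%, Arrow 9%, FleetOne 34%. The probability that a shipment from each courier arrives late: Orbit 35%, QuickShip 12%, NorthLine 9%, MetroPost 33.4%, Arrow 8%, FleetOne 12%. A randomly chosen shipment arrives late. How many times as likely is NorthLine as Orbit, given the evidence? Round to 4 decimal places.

By Bayes' rule, posterior ∝ prior × likelihood:
  Orbit: 0.25 × 0.35 = 0.0875
  QuickShip: 0.19 × 0.12 = 0.0228
  NorthLine: 0.04 × 0.09 = 0.0036
  MetroPost: 0.09 × 0.334 = 0.03006
  Arrow: 0.09 × 0.08 = 0.0072
  FleetOne: 0.34 × 0.12 = 0.0408
Normalizing constant = 0.19196.
The ratio is 0.0036 / 0.0875 (the normalizer cancels) = 0.0411.

0.0411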